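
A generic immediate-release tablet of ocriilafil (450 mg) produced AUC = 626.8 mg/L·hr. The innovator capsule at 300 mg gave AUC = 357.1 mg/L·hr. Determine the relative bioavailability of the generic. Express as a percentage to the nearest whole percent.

F_rel = 117%

F_rel = (AUC_test/D_test) / (AUC_ref/D_ref)
      = (626.8/450) / (357.1/300)
      = 1.39289 / 1.19033 = 1.1702 = 117.02%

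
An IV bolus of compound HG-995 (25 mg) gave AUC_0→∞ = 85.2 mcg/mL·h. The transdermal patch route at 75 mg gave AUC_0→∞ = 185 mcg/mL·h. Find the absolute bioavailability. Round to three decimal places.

F = (AUC_ev / D_ev) / (AUC_iv / D_iv)
  = (185/75) / (85.2/25)
  = 2.46667 / 3.408 = 0.7238

F = 0.724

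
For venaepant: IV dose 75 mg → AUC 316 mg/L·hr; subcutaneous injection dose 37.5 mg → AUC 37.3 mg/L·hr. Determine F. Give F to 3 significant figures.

F = (AUC_ev / D_ev) / (AUC_iv / D_iv)
  = (37.3/37.5) / (316/75)
  = 0.994667 / 4.21333 = 0.2361

F = 0.236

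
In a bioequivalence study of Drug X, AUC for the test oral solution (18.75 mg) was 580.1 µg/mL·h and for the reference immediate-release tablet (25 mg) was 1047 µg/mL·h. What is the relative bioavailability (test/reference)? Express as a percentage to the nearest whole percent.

F_rel = 74%

F_rel = (AUC_test/D_test) / (AUC_ref/D_ref)
      = (580.1/18.75) / (1047/25)
      = 30.9387 / 41.88 = 0.7387 = 73.87%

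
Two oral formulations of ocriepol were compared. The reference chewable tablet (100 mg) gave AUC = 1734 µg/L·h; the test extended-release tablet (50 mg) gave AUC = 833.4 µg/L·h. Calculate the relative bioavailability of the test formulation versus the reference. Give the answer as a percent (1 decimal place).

F_rel = 96.1%

F_rel = (AUC_test/D_test) / (AUC_ref/D_ref)
      = (833.4/50) / (1734/100)
      = 16.668 / 17.34 = 0.9612 = 96.12%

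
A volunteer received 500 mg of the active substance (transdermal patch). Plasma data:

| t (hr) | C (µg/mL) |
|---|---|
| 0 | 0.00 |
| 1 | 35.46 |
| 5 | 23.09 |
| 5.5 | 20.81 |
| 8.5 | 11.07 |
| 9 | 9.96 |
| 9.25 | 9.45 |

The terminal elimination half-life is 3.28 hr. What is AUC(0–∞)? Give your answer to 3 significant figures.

Trapezoidal AUC_0→9.25:
  [0→1]: (0.00+35.46)/2 × 1 = 17.73
  [1→5]: (35.46+23.09)/2 × 4 = 117.1
  [5→5.5]: (23.09+20.81)/2 × 0.5 = 10.975
  [5.5→8.5]: (20.81+11.07)/2 × 3 = 47.82
  [8.5→9]: (11.07+9.96)/2 × 0.5 = 5.2575
  [9→9.25]: (9.96+9.45)/2 × 0.25 = 2.42625
  Sum = 201.30875 µg/mL·hr
k_e = ln2 / t½ = 0.693147 / 3.28 = 0.2113 hr^-1
Extrapolated tail: C_last / k_e = 9.45 / 0.2113 = 44.723
AUC_0→∞ = 201.30875 + 44.723 = 246.03175 µg/mL·hr

AUC = 246 µg/mL·hr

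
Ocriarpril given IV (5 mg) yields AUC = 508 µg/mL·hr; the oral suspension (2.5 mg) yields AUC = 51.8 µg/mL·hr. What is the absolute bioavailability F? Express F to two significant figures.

F = 0.20

F = (AUC_ev / D_ev) / (AUC_iv / D_iv)
  = (51.8/2.5) / (508/5)
  = 20.72 / 101.6 = 0.2039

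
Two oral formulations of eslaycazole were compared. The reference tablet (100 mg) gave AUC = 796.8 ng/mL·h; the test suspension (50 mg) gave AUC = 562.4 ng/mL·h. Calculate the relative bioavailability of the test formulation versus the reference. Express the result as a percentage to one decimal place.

F_rel = (AUC_test/D_test) / (AUC_ref/D_ref)
      = (562.4/50) / (796.8/100)
      = 11.248 / 7.968 = 1.4116 = 141.16%

F_rel = 141.2%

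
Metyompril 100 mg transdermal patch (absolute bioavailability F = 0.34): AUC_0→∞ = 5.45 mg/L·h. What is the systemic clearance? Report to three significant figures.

CL = 6.24 L/h

CL = F × Dose / AUC_0→∞
   = 0.34 × 100 / 5.45 = 6.23853 L/h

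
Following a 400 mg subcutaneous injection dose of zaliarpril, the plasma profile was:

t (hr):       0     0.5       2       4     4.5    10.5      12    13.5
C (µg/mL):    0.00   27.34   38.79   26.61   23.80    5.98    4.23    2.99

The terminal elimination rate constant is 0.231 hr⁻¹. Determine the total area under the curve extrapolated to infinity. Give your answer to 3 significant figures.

AUC = 250 µg/mL·hr

Trapezoidal AUC_0→13.5:
  [0→0.5]: (0.00+27.34)/2 × 0.5 = 6.835
  [0.5→2]: (27.34+38.79)/2 × 1.5 = 49.5975
  [2→4]: (38.79+26.61)/2 × 2 = 65.4
  [4→4.5]: (26.61+23.80)/2 × 0.5 = 12.6025
  [4.5→10.5]: (23.80+5.98)/2 × 6 = 89.34
  [10.5→12]: (5.98+4.23)/2 × 1.5 = 7.6575
  [12→13.5]: (4.23+2.99)/2 × 1.5 = 5.415
  Sum = 236.8475 µg/mL·hr
Extrapolated tail: C_last / k_e = 2.99 / 0.231 = 12.944
AUC_0→∞ = 236.8475 + 12.944 = 249.7915 µg/mL·hr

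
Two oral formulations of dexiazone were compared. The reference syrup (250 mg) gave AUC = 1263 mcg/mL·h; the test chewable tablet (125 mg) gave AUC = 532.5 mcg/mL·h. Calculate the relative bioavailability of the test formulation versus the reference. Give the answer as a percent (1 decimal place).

F_rel = 84.3%

F_rel = (AUC_test/D_test) / (AUC_ref/D_ref)
      = (532.5/125) / (1263/250)
      = 4.26 / 5.052 = 0.8432 = 84.32%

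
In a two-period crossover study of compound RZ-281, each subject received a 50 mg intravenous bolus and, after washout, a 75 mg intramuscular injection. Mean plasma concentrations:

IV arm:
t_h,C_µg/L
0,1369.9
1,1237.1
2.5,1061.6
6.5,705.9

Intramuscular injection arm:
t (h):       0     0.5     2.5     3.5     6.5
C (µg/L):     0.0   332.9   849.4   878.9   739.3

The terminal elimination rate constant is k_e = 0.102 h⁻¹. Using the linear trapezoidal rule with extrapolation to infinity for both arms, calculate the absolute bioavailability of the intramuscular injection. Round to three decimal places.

Trapezoidal AUC_0→6.5 (IV):
  [0→1]: (1369.9+1237.1)/2 × 1 = 1303.5
  [1→2.5]: (1237.1+1061.6)/2 × 1.5 = 1724.025
  [2.5→6.5]: (1061.6+705.9)/2 × 4 = 3535.0
  Sum = 6562.525 µg/L·h
IV tail: 705.9/0.102 = 6920.588; AUC_iv,0→∞ = 6562.525 + 6920.588 = 13483.113 µg/L·h
Trapezoidal AUC_0→6.5 (intramuscular injection):
  [0→0.5]: (0.0+332.9)/2 × 0.5 = 83.225
  [0.5→2.5]: (332.9+849.4)/2 × 2 = 1182.3
  [2.5→3.5]: (849.4+878.9)/2 × 1 = 864.15
  [3.5→6.5]: (878.9+739.3)/2 × 3 = 2427.3
  Sum = 4556.975 µg/L·h
intramuscular injection tail: 739.3/0.102 = 7248.039; AUC_ev,0→∞ = 4556.975 + 7248.039 = 11805.014 µg/L·h
F = (AUC_ev/D_ev)/(AUC_iv/D_iv) = (11805.014/75)/(13483.113/50) = 157.4/269.66226 = 0.5837

F = 0.584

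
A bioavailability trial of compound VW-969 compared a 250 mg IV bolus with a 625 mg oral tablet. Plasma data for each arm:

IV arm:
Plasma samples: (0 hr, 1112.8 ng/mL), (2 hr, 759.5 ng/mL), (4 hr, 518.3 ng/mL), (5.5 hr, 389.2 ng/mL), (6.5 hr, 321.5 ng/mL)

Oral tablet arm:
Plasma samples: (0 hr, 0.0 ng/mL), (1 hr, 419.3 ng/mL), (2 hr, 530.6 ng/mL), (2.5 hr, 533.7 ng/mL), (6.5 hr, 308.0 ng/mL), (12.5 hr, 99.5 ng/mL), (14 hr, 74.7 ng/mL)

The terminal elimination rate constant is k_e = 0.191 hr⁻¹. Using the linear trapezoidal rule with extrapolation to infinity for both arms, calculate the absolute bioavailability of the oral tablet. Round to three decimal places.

Trapezoidal AUC_0→6.5 (IV):
  [0→2]: (1112.8+759.5)/2 × 2 = 1872.3
  [2→4]: (759.5+518.3)/2 × 2 = 1277.8
  [4→5.5]: (518.3+389.2)/2 × 1.5 = 680.625
  [5.5→6.5]: (389.2+321.5)/2 × 1 = 355.35
  Sum = 4186.075 ng/mL·hr
IV tail: 321.5/0.191 = 1683.246; AUC_iv,0→∞ = 4186.075 + 1683.246 = 5869.321 ng/mL·hr
Trapezoidal AUC_0→14 (oral tablet):
  [0→1]: (0.0+419.3)/2 × 1 = 209.65
  [1→2]: (419.3+530.6)/2 × 1 = 474.95
  [2→2.5]: (530.6+533.7)/2 × 0.5 = 266.075
  [2.5→6.5]: (533.7+308.0)/2 × 4 = 1683.4
  [6.5→12.5]: (308.0+99.5)/2 × 6 = 1222.5
  [12.5→14]: (99.5+74.7)/2 × 1.5 = 130.65
  Sum = 3987.225 ng/mL·hr
oral tablet tail: 74.7/0.191 = 391.099; AUC_ev,0→∞ = 3987.225 + 391.099 = 4378.324 ng/mL·hr
F = (AUC_ev/D_ev)/(AUC_iv/D_iv) = (4378.324/625)/(5869.321/250) = 7.0053184/23.477284 = 0.2984

F = 0.298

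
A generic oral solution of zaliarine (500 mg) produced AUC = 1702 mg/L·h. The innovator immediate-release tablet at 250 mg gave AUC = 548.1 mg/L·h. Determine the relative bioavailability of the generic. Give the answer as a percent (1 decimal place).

F_rel = (AUC_test/D_test) / (AUC_ref/D_ref)
      = (1702/500) / (548.1/250)
      = 3.404 / 2.1924 = 1.5526 = 155.26%

F_rel = 155.3%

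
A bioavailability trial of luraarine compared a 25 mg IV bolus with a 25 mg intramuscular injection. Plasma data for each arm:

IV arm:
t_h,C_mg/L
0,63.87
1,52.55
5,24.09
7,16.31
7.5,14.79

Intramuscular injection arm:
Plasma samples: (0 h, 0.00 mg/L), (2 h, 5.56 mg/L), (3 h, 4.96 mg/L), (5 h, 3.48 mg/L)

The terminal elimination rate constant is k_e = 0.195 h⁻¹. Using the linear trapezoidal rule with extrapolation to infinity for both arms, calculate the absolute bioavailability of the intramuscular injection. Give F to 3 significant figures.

Trapezoidal AUC_0→7.5 (IV):
  [0→1]: (63.87+52.55)/2 × 1 = 58.21
  [1→5]: (52.55+24.09)/2 × 4 = 153.28
  [5→7]: (24.09+16.31)/2 × 2 = 40.4
  [7→7.5]: (16.31+14.79)/2 × 0.5 = 7.775
  Sum = 259.665 mg/L·h
IV tail: 14.79/0.195 = 75.846; AUC_iv,0→∞ = 259.665 + 75.846 = 335.511 mg/L·h
Trapezoidal AUC_0→5 (intramuscular injection):
  [0→2]: (0.00+5.56)/2 × 2 = 5.56
  [2→3]: (5.56+4.96)/2 × 1 = 5.26
  [3→5]: (4.96+3.48)/2 × 2 = 8.44
  Sum = 19.26 mg/L·h
intramuscular injection tail: 3.48/0.195 = 17.846; AUC_ev,0→∞ = 19.26 + 17.846 = 37.106 mg/L·h
F = (AUC_ev/D_ev)/(AUC_iv/D_iv) = (37.106/25)/(335.511/25) = 1.48424/13.42044 = 0.1106

F = 0.111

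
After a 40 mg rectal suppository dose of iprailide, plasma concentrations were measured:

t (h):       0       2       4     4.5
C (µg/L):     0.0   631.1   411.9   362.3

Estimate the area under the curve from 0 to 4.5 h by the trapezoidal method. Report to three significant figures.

AUC = 1870 µg/L·h

Trapezoidal AUC_0→4.5:
  [0→2]: (0.0+631.1)/2 × 2 = 631.1
  [2→4]: (631.1+411.9)/2 × 2 = 1043.0
  [4→4.5]: (411.9+362.3)/2 × 0.5 = 193.55
  Sum = 1867.65 µg/L·h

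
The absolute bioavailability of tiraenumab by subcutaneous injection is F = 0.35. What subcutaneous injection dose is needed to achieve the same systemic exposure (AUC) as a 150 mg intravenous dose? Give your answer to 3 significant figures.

D_subcutaneous = 429 mg

For equal systemic exposure: F × D_ev = D_iv
D_ev = D_iv / F = 150 / 0.35 = 428.571 mg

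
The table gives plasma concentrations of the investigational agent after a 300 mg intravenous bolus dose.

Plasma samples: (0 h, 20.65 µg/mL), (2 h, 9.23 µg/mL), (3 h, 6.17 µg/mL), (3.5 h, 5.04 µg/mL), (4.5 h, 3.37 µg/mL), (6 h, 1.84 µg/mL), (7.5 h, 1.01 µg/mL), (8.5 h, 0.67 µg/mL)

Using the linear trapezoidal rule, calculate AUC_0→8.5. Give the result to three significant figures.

AUC = 51.5 µg/mL·h

Trapezoidal AUC_0→8.5:
  [0→2]: (20.65+9.23)/2 × 2 = 29.88
  [2→3]: (9.23+6.17)/2 × 1 = 7.7
  [3→3.5]: (6.17+5.04)/2 × 0.5 = 2.8025
  [3.5→4.5]: (5.04+3.37)/2 × 1 = 4.205
  [4.5→6]: (3.37+1.84)/2 × 1.5 = 3.9075
  [6→7.5]: (1.84+1.01)/2 × 1.5 = 2.1375
  [7.5→8.5]: (1.01+0.67)/2 × 1 = 0.84
  Sum = 51.4725 µg/mL·h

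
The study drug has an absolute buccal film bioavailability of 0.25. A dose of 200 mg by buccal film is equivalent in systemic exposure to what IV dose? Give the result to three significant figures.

D_iv = 50.0 mg

Systemic exposure from an extravascular dose = F × D_ev, so the equivalent IV dose is F × D_ev.
D_iv = F × D_ev = 0.25 × 200 = 50 mg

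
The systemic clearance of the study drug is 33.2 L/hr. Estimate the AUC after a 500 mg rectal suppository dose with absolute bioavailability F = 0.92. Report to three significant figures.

AUC = 13.9 mg/L·hr

AUC_0→∞ = F × Dose / CL
        = 0.92 × 500 / 33.2 = 13.8554 mg/L·hr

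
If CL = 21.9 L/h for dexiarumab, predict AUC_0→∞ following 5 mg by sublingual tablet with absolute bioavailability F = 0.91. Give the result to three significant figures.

AUC = 0.208 mg/L·h

AUC_0→∞ = F × Dose / CL
        = 0.91 × 5 / 21.9 = 0.207763 mg/L·h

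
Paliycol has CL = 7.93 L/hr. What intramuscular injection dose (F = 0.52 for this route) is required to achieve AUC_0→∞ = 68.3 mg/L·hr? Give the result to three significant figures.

Dose = CL × AUC_0→∞ / F
     = 7.93 × 68.3 / 0.52 = 1041.575 mg

Dose = 1040 mg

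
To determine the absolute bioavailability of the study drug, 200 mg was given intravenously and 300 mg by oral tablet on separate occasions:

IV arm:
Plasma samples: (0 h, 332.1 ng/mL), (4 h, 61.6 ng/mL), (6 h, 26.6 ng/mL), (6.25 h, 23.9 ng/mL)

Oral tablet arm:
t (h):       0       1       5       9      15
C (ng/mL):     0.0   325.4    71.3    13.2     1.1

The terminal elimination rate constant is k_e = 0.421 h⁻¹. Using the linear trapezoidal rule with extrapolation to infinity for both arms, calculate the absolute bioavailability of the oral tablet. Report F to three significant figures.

F = 0.831

Trapezoidal AUC_0→6.25 (IV):
  [0→4]: (332.1+61.6)/2 × 4 = 787.4
  [4→6]: (61.6+26.6)/2 × 2 = 88.2
  [6→6.25]: (26.6+23.9)/2 × 0.25 = 6.3125
  Sum = 881.9125 ng/mL·h
IV tail: 23.9/0.421 = 56.770; AUC_iv,0→∞ = 881.9125 + 56.770 = 938.6825 ng/mL·h
Trapezoidal AUC_0→15 (oral tablet):
  [0→1]: (0.0+325.4)/2 × 1 = 162.7
  [1→5]: (325.4+71.3)/2 × 4 = 793.4
  [5→9]: (71.3+13.2)/2 × 4 = 169.0
  [9→15]: (13.2+1.1)/2 × 6 = 42.9
  Sum = 1168.0 ng/mL·h
oral tablet tail: 1.1/0.421 = 2.613; AUC_ev,0→∞ = 1168.0 + 2.613 = 1170.613 ng/mL·h
F = (AUC_ev/D_ev)/(AUC_iv/D_iv) = (1170.613/300)/(938.6825/200) = 3.90204/4.6934125 = 0.8314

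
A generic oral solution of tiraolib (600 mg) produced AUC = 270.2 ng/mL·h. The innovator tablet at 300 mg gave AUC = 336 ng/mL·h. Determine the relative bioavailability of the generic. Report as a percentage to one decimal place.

F_rel = 40.2%

F_rel = (AUC_test/D_test) / (AUC_ref/D_ref)
      = (270.2/600) / (336/300)
      = 0.450333 / 1.12 = 0.4021 = 40.21%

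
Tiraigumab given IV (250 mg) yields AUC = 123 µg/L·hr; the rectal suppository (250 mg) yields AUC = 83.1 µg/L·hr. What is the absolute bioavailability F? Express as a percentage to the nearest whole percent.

F = (AUC_ev / D_ev) / (AUC_iv / D_iv)
  = (83.1/250) / (123/250)
  = 0.3324 / 0.492 = 0.6756
  = 67.56%

F = 68%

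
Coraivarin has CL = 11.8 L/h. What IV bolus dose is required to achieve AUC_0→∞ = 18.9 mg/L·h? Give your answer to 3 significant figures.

Dose = 223 mg

Dose_iv = CL × AUC_0→∞
     = 11.8 × 18.9 = 223.02 mg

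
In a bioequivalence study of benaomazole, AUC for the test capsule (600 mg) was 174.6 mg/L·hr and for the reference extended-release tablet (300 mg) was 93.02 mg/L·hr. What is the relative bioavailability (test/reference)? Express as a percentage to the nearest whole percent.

F_rel = (AUC_test/D_test) / (AUC_ref/D_ref)
      = (174.6/600) / (93.02/300)
      = 0.291 / 0.310067 = 0.9385 = 93.85%

F_rel = 94%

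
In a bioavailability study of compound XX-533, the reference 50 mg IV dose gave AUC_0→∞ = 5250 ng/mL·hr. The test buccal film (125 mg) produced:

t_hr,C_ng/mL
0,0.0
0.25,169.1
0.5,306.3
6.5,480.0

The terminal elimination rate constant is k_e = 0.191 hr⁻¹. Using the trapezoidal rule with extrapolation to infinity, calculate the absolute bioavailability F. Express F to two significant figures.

Trapezoidal AUC_0→6.5 (buccal film):
  [0→0.25]: (0.0+169.1)/2 × 0.25 = 21.1375
  [0.25→0.5]: (169.1+306.3)/2 × 0.25 = 59.425
  [0.5→6.5]: (306.3+480.0)/2 × 6 = 2358.9
  Sum = 2439.4625 ng/mL·hr
Tail: C_last/k_e = 480.0/0.191 = 2513.089
AUC_0→∞ (buccal film) = 2439.4625 + 2513.089 = 4952.5515 ng/mL·hr
F = (AUC_ev/D_ev)/(AUC_iv/D_iv) = (4952.5515/125)/(5250/50) = 39.620412/105 = 0.3773

F = 0.38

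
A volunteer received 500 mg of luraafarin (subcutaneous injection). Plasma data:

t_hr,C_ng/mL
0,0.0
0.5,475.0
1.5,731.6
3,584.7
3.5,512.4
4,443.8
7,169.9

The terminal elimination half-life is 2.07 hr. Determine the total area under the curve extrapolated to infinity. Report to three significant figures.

Trapezoidal AUC_0→7:
  [0→0.5]: (0.0+475.0)/2 × 0.5 = 118.75
  [0.5→1.5]: (475.0+731.6)/2 × 1 = 603.3
  [1.5→3]: (731.6+584.7)/2 × 1.5 = 987.225
  [3→3.5]: (584.7+512.4)/2 × 0.5 = 274.275
  [3.5→4]: (512.4+443.8)/2 × 0.5 = 239.05
  [4→7]: (443.8+169.9)/2 × 3 = 920.55
  Sum = 3143.15 ng/mL·hr
k_e = ln2 / t½ = 0.693147 / 2.07 = 0.3349 hr^-1
Extrapolated tail: C_last / k_e = 169.9 / 0.3349 = 507.316
AUC_0→∞ = 3143.15 + 507.316 = 3650.466 ng/mL·hr

AUC = 3650 ng/mL·hr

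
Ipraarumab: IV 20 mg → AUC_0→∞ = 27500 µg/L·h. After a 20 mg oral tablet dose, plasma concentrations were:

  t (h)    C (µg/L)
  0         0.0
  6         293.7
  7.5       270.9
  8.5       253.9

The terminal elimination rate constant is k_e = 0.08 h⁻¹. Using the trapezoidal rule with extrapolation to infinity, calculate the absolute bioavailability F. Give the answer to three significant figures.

Trapezoidal AUC_0→8.5 (oral tablet):
  [0→6]: (0.0+293.7)/2 × 6 = 881.1
  [6→7.5]: (293.7+270.9)/2 × 1.5 = 423.45
  [7.5→8.5]: (270.9+253.9)/2 × 1 = 262.4
  Sum = 1566.95 µg/L·h
Tail: C_last/k_e = 253.9/0.08 = 3173.750
AUC_0→∞ (oral tablet) = 1566.95 + 3173.750 = 4740.7 µg/L·h
F = (AUC_ev/D_ev)/(AUC_iv/D_iv) = (4740.7/20)/(27500/20) = 237.035/1375 = 0.1724

F = 0.172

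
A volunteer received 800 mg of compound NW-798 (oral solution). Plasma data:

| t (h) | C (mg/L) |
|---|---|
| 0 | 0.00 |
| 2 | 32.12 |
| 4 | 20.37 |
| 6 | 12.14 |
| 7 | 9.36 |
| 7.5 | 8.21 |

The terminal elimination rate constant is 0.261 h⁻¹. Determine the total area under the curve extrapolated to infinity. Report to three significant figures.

Trapezoidal AUC_0→7.5:
  [0→2]: (0.00+32.12)/2 × 2 = 32.12
  [2→4]: (32.12+20.37)/2 × 2 = 52.49
  [4→6]: (20.37+12.14)/2 × 2 = 32.51
  [6→7]: (12.14+9.36)/2 × 1 = 10.75
  [7→7.5]: (9.36+8.21)/2 × 0.5 = 4.3925
  Sum = 132.2625 mg/L·h
Extrapolated tail: C_last / k_e = 8.21 / 0.261 = 31.456
AUC_0→∞ = 132.2625 + 31.456 = 163.7185 mg/L·h

AUC = 164 mg/L·h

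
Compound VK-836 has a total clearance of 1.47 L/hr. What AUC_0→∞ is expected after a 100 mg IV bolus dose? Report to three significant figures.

AUC = 68.0 mg/L·hr

AUC_0→∞ = Dose_iv / CL
        = 100 / 1.47 = 68.0272 mg/L·hr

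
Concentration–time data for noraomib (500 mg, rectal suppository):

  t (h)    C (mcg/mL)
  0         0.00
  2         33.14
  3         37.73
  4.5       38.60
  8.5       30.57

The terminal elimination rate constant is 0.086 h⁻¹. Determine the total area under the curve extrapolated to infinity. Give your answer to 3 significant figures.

Trapezoidal AUC_0→8.5:
  [0→2]: (0.00+33.14)/2 × 2 = 33.14
  [2→3]: (33.14+37.73)/2 × 1 = 35.435
  [3→4.5]: (37.73+38.60)/2 × 1.5 = 57.2475
  [4.5→8.5]: (38.60+30.57)/2 × 4 = 138.34
  Sum = 264.1625 mcg/mL·h
Extrapolated tail: C_last / k_e = 30.57 / 0.086 = 355.465
AUC_0→∞ = 264.1625 + 355.465 = 619.6275 mcg/mL·h

AUC = 620 mcg/mL·h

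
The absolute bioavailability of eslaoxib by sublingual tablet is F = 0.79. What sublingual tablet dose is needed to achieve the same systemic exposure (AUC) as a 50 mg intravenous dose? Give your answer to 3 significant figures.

For equal systemic exposure: F × D_ev = D_iv
D_ev = D_iv / F = 50 / 0.79 = 63.2911 mg

D_sublingual = 63.3 mg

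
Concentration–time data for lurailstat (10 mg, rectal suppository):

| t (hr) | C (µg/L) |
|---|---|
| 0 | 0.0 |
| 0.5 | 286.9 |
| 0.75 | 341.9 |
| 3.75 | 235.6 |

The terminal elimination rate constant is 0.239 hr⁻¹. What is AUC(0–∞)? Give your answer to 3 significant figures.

Trapezoidal AUC_0→3.75:
  [0→0.5]: (0.0+286.9)/2 × 0.5 = 71.725
  [0.5→0.75]: (286.9+341.9)/2 × 0.25 = 78.6
  [0.75→3.75]: (341.9+235.6)/2 × 3 = 866.25
  Sum = 1016.575 µg/L·hr
Extrapolated tail: C_last / k_e = 235.6 / 0.239 = 985.774
AUC_0→∞ = 1016.575 + 985.774 = 2002.349 µg/L·hr

AUC = 2000 µg/L·hr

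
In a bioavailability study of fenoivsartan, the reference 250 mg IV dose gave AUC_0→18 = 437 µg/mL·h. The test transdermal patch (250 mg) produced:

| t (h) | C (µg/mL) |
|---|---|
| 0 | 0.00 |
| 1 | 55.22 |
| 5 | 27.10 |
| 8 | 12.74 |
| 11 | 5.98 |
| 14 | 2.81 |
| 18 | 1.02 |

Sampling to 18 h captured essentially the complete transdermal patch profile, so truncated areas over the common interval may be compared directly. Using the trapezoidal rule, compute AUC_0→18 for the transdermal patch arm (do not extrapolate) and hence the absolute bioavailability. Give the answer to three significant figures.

F = 0.689

Trapezoidal AUC_0→18 (transdermal patch):
  [0→1]: (0.00+55.22)/2 × 1 = 27.61
  [1→5]: (55.22+27.10)/2 × 4 = 164.64
  [5→8]: (27.10+12.74)/2 × 3 = 59.76
  [8→11]: (12.74+5.98)/2 × 3 = 28.08
  [11→14]: (5.98+2.81)/2 × 3 = 13.185
  [14→18]: (2.81+1.02)/2 × 4 = 7.66
  Sum = 300.935 µg/mL·h
F = (AUC_ev/D_ev)/(AUC_iv/D_iv) = (300.935/250)/(437/250) = 1.20374/1.748 = 0.6886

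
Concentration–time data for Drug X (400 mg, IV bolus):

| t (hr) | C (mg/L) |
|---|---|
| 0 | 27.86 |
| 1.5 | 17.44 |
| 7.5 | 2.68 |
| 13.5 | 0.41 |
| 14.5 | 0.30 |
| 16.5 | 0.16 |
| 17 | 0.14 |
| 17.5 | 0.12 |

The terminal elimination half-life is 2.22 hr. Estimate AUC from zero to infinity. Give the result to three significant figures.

Trapezoidal AUC_0→17.5:
  [0→1.5]: (27.86+17.44)/2 × 1.5 = 33.975
  [1.5→7.5]: (17.44+2.68)/2 × 6 = 60.36
  [7.5→13.5]: (2.68+0.41)/2 × 6 = 9.27
  [13.5→14.5]: (0.41+0.30)/2 × 1 = 0.355
  [14.5→16.5]: (0.30+0.16)/2 × 2 = 0.46
  [16.5→17]: (0.16+0.14)/2 × 0.5 = 0.075
  [17→17.5]: (0.14+0.12)/2 × 0.5 = 0.065
  Sum = 104.56 mg/L·hr
k_e = ln2 / t½ = 0.693147 / 2.22 = 0.3122 hr^-1
Extrapolated tail: C_last / k_e = 0.12 / 0.3122 = 0.384
AUC_0→∞ = 104.56 + 0.384 = 104.944 mg/L·hr

AUC = 105 mg/L·hr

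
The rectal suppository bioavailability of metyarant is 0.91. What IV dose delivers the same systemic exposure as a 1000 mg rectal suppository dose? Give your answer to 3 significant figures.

Systemic exposure from an extravascular dose = F × D_ev, so the equivalent IV dose is F × D_ev.
D_iv = F × D_ev = 0.91 × 1000 = 910 mg

D_iv = 910 mg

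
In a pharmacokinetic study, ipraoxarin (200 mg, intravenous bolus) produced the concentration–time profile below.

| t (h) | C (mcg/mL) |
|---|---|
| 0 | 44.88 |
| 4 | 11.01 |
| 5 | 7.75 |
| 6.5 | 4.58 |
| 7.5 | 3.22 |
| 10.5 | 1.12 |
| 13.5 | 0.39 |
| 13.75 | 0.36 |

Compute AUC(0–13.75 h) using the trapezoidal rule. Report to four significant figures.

Trapezoidal AUC_0→13.75:
  [0→4]: (44.88+11.01)/2 × 4 = 111.78
  [4→5]: (11.01+7.75)/2 × 1 = 9.38
  [5→6.5]: (7.75+4.58)/2 × 1.5 = 9.2475
  [6.5→7.5]: (4.58+3.22)/2 × 1 = 3.9
  [7.5→10.5]: (3.22+1.12)/2 × 3 = 6.51
  [10.5→13.5]: (1.12+0.39)/2 × 3 = 2.265
  [13.5→13.75]: (0.39+0.36)/2 × 0.25 = 0.09375
  Sum = 143.17625 mcg/mL·h

AUC = 143.2 mcg/mL·h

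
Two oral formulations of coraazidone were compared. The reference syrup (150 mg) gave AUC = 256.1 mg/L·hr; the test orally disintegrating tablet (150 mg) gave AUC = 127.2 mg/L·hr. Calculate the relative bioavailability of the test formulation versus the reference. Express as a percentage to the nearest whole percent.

F_rel = 50%

F_rel = (AUC_test/D_test) / (AUC_ref/D_ref)
      = (127.2/150) / (256.1/150)
      = 0.848 / 1.70733 = 0.4967 = 49.67%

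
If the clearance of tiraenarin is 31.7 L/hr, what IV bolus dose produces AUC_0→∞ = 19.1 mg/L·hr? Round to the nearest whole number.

Dose = 605 mg

Dose_iv = CL × AUC_0→∞
     = 31.7 × 19.1 = 605.47 mg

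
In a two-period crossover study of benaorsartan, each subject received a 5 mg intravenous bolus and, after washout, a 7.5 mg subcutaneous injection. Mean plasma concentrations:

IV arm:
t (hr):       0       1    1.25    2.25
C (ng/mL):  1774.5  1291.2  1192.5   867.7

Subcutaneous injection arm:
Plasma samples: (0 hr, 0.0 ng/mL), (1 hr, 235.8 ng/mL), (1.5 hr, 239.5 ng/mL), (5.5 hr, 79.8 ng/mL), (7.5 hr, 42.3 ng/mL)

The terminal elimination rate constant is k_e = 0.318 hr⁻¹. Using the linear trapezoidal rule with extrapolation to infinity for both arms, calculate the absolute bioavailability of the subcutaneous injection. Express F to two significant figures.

F = 0.13

Trapezoidal AUC_0→2.25 (IV):
  [0→1]: (1774.5+1291.2)/2 × 1 = 1532.85
  [1→1.25]: (1291.2+1192.5)/2 × 0.25 = 310.4625
  [1.25→2.25]: (1192.5+867.7)/2 × 1 = 1030.1
  Sum = 2873.4125 ng/mL·hr
IV tail: 867.7/0.318 = 2728.616; AUC_iv,0→∞ = 2873.4125 + 2728.616 = 5602.0285 ng/mL·hr
Trapezoidal AUC_0→7.5 (subcutaneous injection):
  [0→1]: (0.0+235.8)/2 × 1 = 117.9
  [1→1.5]: (235.8+239.5)/2 × 0.5 = 118.825
  [1.5→5.5]: (239.5+79.8)/2 × 4 = 638.6
  [5.5→7.5]: (79.8+42.3)/2 × 2 = 122.1
  Sum = 997.425 ng/mL·hr
subcutaneous injection tail: 42.3/0.318 = 133.019; AUC_ev,0→∞ = 997.425 + 133.019 = 1130.444 ng/mL·hr
F = (AUC_ev/D_ev)/(AUC_iv/D_iv) = (1130.444/7.5)/(5602.0285/5) = 150.726/1120.4057 = 0.1345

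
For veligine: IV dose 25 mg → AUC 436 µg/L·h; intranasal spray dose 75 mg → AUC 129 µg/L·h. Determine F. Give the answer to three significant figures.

F = (AUC_ev / D_ev) / (AUC_iv / D_iv)
  = (129/75) / (436/25)
  = 1.72 / 17.44 = 0.0986

F = 0.0986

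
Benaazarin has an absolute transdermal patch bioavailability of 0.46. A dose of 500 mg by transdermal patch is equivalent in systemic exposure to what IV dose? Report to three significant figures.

Systemic exposure from an extravascular dose = F × D_ev, so the equivalent IV dose is F × D_ev.
D_iv = F × D_ev = 0.46 × 500 = 230 mg

D_iv = 230 mg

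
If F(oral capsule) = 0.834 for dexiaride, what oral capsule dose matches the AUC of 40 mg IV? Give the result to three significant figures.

D_oral = 48.0 mg

For equal systemic exposure: F × D_ev = D_iv
D_ev = D_iv / F = 40 / 0.834 = 47.9616 mg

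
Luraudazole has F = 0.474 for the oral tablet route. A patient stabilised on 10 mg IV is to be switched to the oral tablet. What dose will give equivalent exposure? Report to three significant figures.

For equal systemic exposure: F × D_ev = D_iv
D_ev = D_iv / F = 10 / 0.474 = 21.097 mg

D_oral = 21.1 mg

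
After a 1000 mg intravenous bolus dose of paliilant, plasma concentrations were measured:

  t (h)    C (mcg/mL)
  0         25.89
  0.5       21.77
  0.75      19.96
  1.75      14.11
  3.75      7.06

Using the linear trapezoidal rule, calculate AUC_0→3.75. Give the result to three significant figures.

Trapezoidal AUC_0→3.75:
  [0→0.5]: (25.89+21.77)/2 × 0.5 = 11.915
  [0.5→0.75]: (21.77+19.96)/2 × 0.25 = 5.21625
  [0.75→1.75]: (19.96+14.11)/2 × 1 = 17.035
  [1.75→3.75]: (14.11+7.06)/2 × 2 = 21.17
  Sum = 55.33625 mcg/mL·h

AUC = 55.3 mcg/mL·h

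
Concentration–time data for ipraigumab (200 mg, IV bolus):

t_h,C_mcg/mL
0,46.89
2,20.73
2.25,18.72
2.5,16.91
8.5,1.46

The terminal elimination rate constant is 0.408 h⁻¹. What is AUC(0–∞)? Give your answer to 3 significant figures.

Trapezoidal AUC_0→8.5:
  [0→2]: (46.89+20.73)/2 × 2 = 67.62
  [2→2.25]: (20.73+18.72)/2 × 0.25 = 4.93125
  [2.25→2.5]: (18.72+16.91)/2 × 0.25 = 4.45375
  [2.5→8.5]: (16.91+1.46)/2 × 6 = 55.11
  Sum = 132.115 mcg/mL·h
Extrapolated tail: C_last / k_e = 1.46 / 0.408 = 3.578
AUC_0→∞ = 132.115 + 3.578 = 135.693 mcg/mL·h

AUC = 136 mcg/mL·h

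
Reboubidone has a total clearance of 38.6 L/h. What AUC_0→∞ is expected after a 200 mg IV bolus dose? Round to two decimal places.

AUC_0→∞ = Dose_iv / CL
        = 200 / 38.6 = 5.18135 mg/L·h

AUC = 5.18 mg/L·h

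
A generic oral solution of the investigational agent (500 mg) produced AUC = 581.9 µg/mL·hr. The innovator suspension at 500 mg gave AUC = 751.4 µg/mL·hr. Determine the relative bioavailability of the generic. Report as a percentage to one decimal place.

F_rel = 77.4%

F_rel = (AUC_test/D_test) / (AUC_ref/D_ref)
      = (581.9/500) / (751.4/500)
      = 1.1638 / 1.5028 = 0.7744 = 77.44%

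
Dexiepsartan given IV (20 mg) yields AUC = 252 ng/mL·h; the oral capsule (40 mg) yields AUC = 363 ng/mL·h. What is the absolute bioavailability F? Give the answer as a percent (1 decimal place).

F = (AUC_ev / D_ev) / (AUC_iv / D_iv)
  = (363/40) / (252/20)
  = 9.075 / 12.6 = 0.7202
  = 72.02%

F = 72.0%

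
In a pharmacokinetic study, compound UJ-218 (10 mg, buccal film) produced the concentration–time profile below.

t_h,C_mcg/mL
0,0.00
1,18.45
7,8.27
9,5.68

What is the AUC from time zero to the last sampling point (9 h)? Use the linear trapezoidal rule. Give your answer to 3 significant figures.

Trapezoidal AUC_0→9:
  [0→1]: (0.00+18.45)/2 × 1 = 9.225
  [1→7]: (18.45+8.27)/2 × 6 = 80.16
  [7→9]: (8.27+5.68)/2 × 2 = 13.95
  Sum = 103.335 mcg/mL·h

AUC = 103 mcg/mL·h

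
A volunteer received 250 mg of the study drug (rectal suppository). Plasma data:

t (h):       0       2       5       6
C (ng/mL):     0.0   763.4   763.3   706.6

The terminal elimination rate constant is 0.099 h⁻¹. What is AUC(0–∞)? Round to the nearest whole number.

Trapezoidal AUC_0→6:
  [0→2]: (0.0+763.4)/2 × 2 = 763.4
  [2→5]: (763.4+763.3)/2 × 3 = 2290.05
  [5→6]: (763.3+706.6)/2 × 1 = 734.95
  Sum = 3788.4 ng/mL·h
Extrapolated tail: C_last / k_e = 706.6 / 0.099 = 7137.374
AUC_0→∞ = 3788.4 + 7137.374 = 10925.774 ng/mL·h

AUC = 10926 ng/mL·h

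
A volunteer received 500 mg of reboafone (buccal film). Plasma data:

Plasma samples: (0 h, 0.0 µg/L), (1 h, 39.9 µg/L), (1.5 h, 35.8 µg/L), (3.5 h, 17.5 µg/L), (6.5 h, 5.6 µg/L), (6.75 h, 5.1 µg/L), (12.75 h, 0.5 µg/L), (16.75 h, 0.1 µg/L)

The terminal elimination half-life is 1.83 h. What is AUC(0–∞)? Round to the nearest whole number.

AUC = 146 µg/L·h

Trapezoidal AUC_0→16.75:
  [0→1]: (0.0+39.9)/2 × 1 = 19.95
  [1→1.5]: (39.9+35.8)/2 × 0.5 = 18.925
  [1.5→3.5]: (35.8+17.5)/2 × 2 = 53.3
  [3.5→6.5]: (17.5+5.6)/2 × 3 = 34.65
  [6.5→6.75]: (5.6+5.1)/2 × 0.25 = 1.3375
  [6.75→12.75]: (5.1+0.5)/2 × 6 = 16.8
  [12.75→16.75]: (0.5+0.1)/2 × 4 = 1.2
  Sum = 146.1625 µg/L·h
k_e = ln2 / t½ = 0.693147 / 1.83 = 0.3788 h^-1
Extrapolated tail: C_last / k_e = 0.1 / 0.3788 = 0.264
AUC_0→∞ = 146.1625 + 0.264 = 146.4265 µg/L·h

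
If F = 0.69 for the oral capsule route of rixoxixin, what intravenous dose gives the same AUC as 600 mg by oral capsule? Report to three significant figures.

Systemic exposure from an extravascular dose = F × D_ev, so the equivalent IV dose is F × D_ev.
D_iv = F × D_ev = 0.69 × 600 = 414 mg

D_iv = 414 mg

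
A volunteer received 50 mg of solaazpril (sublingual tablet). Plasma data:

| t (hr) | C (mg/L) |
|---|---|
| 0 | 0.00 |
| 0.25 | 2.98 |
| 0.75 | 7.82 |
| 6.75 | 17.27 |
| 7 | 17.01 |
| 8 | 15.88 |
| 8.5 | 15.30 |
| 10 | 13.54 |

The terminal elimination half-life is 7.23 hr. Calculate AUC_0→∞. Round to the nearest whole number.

Trapezoidal AUC_0→10:
  [0→0.25]: (0.00+2.98)/2 × 0.25 = 0.3725
  [0.25→0.75]: (2.98+7.82)/2 × 0.5 = 2.7
  [0.75→6.75]: (7.82+17.27)/2 × 6 = 75.27
  [6.75→7]: (17.27+17.01)/2 × 0.25 = 4.285
  [7→8]: (17.01+15.88)/2 × 1 = 16.445
  [8→8.5]: (15.88+15.30)/2 × 0.5 = 7.795
  [8.5→10]: (15.30+13.54)/2 × 1.5 = 21.63
  Sum = 128.4975 mg/L·hr
k_e = ln2 / t½ = 0.693147 / 7.23 = 0.0959 hr^-1
Extrapolated tail: C_last / k_e = 13.54 / 0.0959 = 141.189
AUC_0→∞ = 128.4975 + 141.189 = 269.6865 mg/L·hr

AUC = 270 mg/L·hr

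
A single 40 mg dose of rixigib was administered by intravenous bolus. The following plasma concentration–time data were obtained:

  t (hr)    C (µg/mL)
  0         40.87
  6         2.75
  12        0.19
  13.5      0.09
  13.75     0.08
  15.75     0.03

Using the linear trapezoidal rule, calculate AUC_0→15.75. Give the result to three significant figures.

AUC = 140 µg/mL·hr

Trapezoidal AUC_0→15.75:
  [0→6]: (40.87+2.75)/2 × 6 = 130.86
  [6→12]: (2.75+0.19)/2 × 6 = 8.82
  [12→13.5]: (0.19+0.09)/2 × 1.5 = 0.21
  [13.5→13.75]: (0.09+0.08)/2 × 0.25 = 0.02125
  [13.75→15.75]: (0.08+0.03)/2 × 2 = 0.11
  Sum = 140.02125 µg/mL·hr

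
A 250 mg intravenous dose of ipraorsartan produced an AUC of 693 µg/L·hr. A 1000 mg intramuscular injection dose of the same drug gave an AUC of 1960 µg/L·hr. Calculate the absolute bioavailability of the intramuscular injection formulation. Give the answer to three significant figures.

F = 0.707

F = (AUC_ev / D_ev) / (AUC_iv / D_iv)
  = (1960/1000) / (693/250)
  = 1.96 / 2.772 = 0.7071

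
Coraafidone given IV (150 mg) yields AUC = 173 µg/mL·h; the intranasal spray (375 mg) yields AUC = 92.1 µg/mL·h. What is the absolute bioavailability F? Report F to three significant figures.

F = 0.213

F = (AUC_ev / D_ev) / (AUC_iv / D_iv)
  = (92.1/375) / (173/150)
  = 0.2456 / 1.15333 = 0.2129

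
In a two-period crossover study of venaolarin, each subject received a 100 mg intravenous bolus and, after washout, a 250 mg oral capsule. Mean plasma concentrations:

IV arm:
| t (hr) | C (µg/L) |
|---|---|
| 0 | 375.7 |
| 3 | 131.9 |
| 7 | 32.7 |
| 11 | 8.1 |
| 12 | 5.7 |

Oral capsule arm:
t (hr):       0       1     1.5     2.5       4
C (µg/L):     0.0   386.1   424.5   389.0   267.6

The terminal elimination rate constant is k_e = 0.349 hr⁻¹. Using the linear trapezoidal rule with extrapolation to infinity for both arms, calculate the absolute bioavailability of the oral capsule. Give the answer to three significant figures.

Trapezoidal AUC_0→12 (IV):
  [0→3]: (375.7+131.9)/2 × 3 = 761.4
  [3→7]: (131.9+32.7)/2 × 4 = 329.2
  [7→11]: (32.7+8.1)/2 × 4 = 81.6
  [11→12]: (8.1+5.7)/2 × 1 = 6.9
  Sum = 1179.1 µg/L·hr
IV tail: 5.7/0.349 = 16.332; AUC_iv,0→∞ = 1179.1 + 16.332 = 1195.432 µg/L·hr
Trapezoidal AUC_0→4 (oral capsule):
  [0→1]: (0.0+386.1)/2 × 1 = 193.05
  [1→1.5]: (386.1+424.5)/2 × 0.5 = 202.65
  [1.5→2.5]: (424.5+389.0)/2 × 1 = 406.75
  [2.5→4]: (389.0+267.6)/2 × 1.5 = 492.45
  Sum = 1294.9 µg/L·hr
oral capsule tail: 267.6/0.349 = 766.762; AUC_ev,0→∞ = 1294.9 + 766.762 = 2061.662 µg/L·hr
F = (AUC_ev/D_ev)/(AUC_iv/D_iv) = (2061.662/250)/(1195.432/100) = 8.246648/11.95432 = 0.6898

F = 0.690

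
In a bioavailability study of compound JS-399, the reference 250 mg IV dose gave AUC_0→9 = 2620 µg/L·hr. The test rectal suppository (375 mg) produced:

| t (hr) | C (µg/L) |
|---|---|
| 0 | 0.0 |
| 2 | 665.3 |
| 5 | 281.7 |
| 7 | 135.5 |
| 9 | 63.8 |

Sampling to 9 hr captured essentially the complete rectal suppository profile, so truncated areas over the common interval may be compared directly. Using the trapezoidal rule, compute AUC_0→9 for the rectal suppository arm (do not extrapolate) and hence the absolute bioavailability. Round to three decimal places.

F = 0.688

Trapezoidal AUC_0→9 (rectal suppository):
  [0→2]: (0.0+665.3)/2 × 2 = 665.3
  [2→5]: (665.3+281.7)/2 × 3 = 1420.5
  [5→7]: (281.7+135.5)/2 × 2 = 417.2
  [7→9]: (135.5+63.8)/2 × 2 = 199.3
  Sum = 2702.3 µg/L·hr
F = (AUC_ev/D_ev)/(AUC_iv/D_iv) = (2702.3/375)/(2620/250) = 7.20613/10.48 = 0.6876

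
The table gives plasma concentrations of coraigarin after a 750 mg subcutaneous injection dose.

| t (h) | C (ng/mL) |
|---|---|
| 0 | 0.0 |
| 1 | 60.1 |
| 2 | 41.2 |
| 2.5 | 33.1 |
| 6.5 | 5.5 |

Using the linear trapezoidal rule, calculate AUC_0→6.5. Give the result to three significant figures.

Trapezoidal AUC_0→6.5:
  [0→1]: (0.0+60.1)/2 × 1 = 30.05
  [1→2]: (60.1+41.2)/2 × 1 = 50.65
  [2→2.5]: (41.2+33.1)/2 × 0.5 = 18.575
  [2.5→6.5]: (33.1+5.5)/2 × 4 = 77.2
  Sum = 176.475 ng/mL·h

AUC = 176 ng/mL·h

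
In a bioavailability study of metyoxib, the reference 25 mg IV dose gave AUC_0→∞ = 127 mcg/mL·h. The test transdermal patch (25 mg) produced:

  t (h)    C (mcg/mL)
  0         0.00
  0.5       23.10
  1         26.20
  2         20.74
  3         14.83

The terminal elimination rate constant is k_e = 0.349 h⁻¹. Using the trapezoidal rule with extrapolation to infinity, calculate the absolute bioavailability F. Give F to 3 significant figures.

Trapezoidal AUC_0→3 (transdermal patch):
  [0→0.5]: (0.00+23.10)/2 × 0.5 = 5.775
  [0.5→1]: (23.10+26.20)/2 × 0.5 = 12.325
  [1→2]: (26.20+20.74)/2 × 1 = 23.47
  [2→3]: (20.74+14.83)/2 × 1 = 17.785
  Sum = 59.355 mcg/mL·h
Tail: C_last/k_e = 14.83/0.349 = 42.493
AUC_0→∞ (transdermal patch) = 59.355 + 42.493 = 101.848 mcg/mL·h
F = (AUC_ev/D_ev)/(AUC_iv/D_iv) = (101.848/25)/(127/25) = 4.07392/5.08 = 0.8020

F = 0.802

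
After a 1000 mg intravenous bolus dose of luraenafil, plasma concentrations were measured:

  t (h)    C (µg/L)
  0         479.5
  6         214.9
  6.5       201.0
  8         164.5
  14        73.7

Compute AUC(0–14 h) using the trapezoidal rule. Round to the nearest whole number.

AUC = 3176 µg/L·h

Trapezoidal AUC_0→14:
  [0→6]: (479.5+214.9)/2 × 6 = 2083.2
  [6→6.5]: (214.9+201.0)/2 × 0.5 = 103.975
  [6.5→8]: (201.0+164.5)/2 × 1.5 = 274.125
  [8→14]: (164.5+73.7)/2 × 6 = 714.6
  Sum = 3175.9 µg/L·h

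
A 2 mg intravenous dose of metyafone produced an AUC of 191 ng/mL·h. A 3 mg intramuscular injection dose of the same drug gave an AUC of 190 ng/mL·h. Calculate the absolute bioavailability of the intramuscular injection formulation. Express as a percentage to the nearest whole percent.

F = 66%

F = (AUC_ev / D_ev) / (AUC_iv / D_iv)
  = (190/3) / (191/2)
  = 63.3333 / 95.5 = 0.6632
  = 66.32%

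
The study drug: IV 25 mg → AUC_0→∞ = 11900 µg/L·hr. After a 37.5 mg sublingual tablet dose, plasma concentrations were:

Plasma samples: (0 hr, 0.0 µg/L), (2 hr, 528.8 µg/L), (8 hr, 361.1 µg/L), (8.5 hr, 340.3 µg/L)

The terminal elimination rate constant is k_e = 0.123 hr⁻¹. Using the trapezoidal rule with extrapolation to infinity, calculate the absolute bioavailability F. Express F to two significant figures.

Trapezoidal AUC_0→8.5 (sublingual tablet):
  [0→2]: (0.0+528.8)/2 × 2 = 528.8
  [2→8]: (528.8+361.1)/2 × 6 = 2669.7
  [8→8.5]: (361.1+340.3)/2 × 0.5 = 175.35
  Sum = 3373.85 µg/L·hr
Tail: C_last/k_e = 340.3/0.123 = 2766.667
AUC_0→∞ (sublingual tablet) = 3373.85 + 2766.667 = 6140.517 µg/L·hr
F = (AUC_ev/D_ev)/(AUC_iv/D_iv) = (6140.517/37.5)/(11900/25) = 163.74712/476 = 0.3440

F = 0.34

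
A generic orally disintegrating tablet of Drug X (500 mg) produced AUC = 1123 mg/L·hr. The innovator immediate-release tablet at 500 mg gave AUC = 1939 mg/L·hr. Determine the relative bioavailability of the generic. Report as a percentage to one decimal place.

F_rel = (AUC_test/D_test) / (AUC_ref/D_ref)
      = (1123/500) / (1939/500)
      = 2.246 / 3.878 = 0.5792 = 57.92%

F_rel = 57.9%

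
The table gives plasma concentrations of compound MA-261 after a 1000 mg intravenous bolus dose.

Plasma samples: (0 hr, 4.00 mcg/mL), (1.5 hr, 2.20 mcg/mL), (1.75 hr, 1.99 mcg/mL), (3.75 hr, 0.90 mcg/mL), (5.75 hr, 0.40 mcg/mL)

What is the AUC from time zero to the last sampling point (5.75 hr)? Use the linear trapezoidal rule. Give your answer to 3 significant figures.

AUC = 9.36 mcg/mL·hr

Trapezoidal AUC_0→5.75:
  [0→1.5]: (4.00+2.20)/2 × 1.5 = 4.65
  [1.5→1.75]: (2.20+1.99)/2 × 0.25 = 0.52375
  [1.75→3.75]: (1.99+0.90)/2 × 2 = 2.89
  [3.75→5.75]: (0.90+0.40)/2 × 2 = 1.3
  Sum = 9.36375 mcg/mL·hr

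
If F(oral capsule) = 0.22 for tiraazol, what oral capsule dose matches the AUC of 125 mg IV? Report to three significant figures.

For equal systemic exposure: F × D_ev = D_iv
D_ev = D_iv / F = 125 / 0.22 = 568.182 mg

D_oral = 568 mg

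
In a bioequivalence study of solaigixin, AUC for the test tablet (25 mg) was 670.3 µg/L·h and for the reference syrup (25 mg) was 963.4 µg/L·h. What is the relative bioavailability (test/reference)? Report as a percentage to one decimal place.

F_rel = (AUC_test/D_test) / (AUC_ref/D_ref)
      = (670.3/25) / (963.4/25)
      = 26.812 / 38.536 = 0.6958 = 69.58%

F_rel = 69.6%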